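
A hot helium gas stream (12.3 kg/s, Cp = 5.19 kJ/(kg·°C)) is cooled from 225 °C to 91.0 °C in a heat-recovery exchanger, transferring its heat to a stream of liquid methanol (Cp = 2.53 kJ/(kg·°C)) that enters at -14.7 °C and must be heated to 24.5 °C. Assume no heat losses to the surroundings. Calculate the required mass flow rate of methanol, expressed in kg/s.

ṁ_c = 86.3 kg/s

Heat released by hot stream: Q = 12.3 × 5.19 × (225 − 91.0) = 8554.2 kJ/s
Energy balance on cold side (adiabatic exchanger): Q = ṁ_c·Cp_c·(T_c,out − T_c,in)
ṁ_c = 8554.2 / [2.53 × (24.5 − -14.7)] = 86.252 kg/s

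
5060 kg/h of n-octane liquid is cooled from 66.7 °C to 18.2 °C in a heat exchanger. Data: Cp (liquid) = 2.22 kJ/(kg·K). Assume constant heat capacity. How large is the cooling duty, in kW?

Q_c = 151 kW

Q = ṁ·Cp·ΔT = 5060 × 2.22 × (18.2 − 66.7) = -544810 kJ/h
Converting: 544810 / 3600 s = 151.34 kW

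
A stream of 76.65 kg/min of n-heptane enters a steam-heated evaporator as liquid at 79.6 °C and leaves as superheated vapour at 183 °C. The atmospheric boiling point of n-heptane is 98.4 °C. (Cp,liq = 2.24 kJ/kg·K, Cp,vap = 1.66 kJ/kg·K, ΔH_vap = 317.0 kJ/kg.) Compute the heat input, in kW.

Q = 638 kW

liquid 79.6→98.4 °C: 42.112 kJ/kg
vaporisation at 98.4 °C: 317 kJ/kg
vapour 98.4→183 °C: 140.44 kJ/kg
Δh = 42.112 + 317 + 140.44 = 499.55 kJ/kg
Q = ṁ·Δh = 76.65 kg/min × 499.55 kJ/kg = 38290 kJ/min
|Q| = 638.17 kW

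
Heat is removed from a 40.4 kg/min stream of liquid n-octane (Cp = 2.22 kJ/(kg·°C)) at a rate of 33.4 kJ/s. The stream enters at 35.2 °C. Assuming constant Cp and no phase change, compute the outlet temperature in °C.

T_out = 12.9 °C

Q = 33.4 kJ/s = 2004 kJ/min
ΔT = Q/(ṁ·Cp) = 2004/(40.4×2.22) = 22.344 K
T_out = 35.2 − 22.344 = 12.856 °C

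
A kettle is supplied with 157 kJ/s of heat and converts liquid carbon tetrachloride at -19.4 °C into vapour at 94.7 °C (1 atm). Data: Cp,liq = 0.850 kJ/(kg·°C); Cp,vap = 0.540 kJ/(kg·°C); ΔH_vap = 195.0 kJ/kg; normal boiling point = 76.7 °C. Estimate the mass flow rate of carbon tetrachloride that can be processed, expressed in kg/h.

ṁ = 1970 kg/h

Δh = 0.850×(76.7−-19.4) + 195.0 + 0.540×(94.7−76.7) = 286.41 kJ/kg
Q = 157 kJ/s = 157 kJ/s = 565200 kJ/h
ṁ = Q/Δh = 565200 / 286.41 = 1973.4 kg/h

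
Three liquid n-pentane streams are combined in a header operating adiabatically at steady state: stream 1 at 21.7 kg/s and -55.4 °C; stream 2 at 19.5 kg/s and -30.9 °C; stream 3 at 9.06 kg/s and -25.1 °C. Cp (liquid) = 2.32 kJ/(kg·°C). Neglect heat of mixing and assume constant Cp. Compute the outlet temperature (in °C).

Adiabatic, steady state ⇒ Σ ṁᵢCp,ᵢ(T_out − Tᵢ) = 0
T_out = Σ ṁᵢCp,ᵢTᵢ / Σ ṁᵢCp,ᵢ
      = -4714.6 / 116.6 = -40.432 °C

T_out = -40.4 °C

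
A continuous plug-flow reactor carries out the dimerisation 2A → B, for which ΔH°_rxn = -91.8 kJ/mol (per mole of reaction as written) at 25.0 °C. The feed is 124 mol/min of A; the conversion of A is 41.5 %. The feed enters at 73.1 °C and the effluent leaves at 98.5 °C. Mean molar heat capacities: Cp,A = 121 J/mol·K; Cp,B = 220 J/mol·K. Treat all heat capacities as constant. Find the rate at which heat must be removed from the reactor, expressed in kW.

Extent of reaction ξ = 0.415 × 124 / 2 = 25.73 mol/min
Reaction term: ξ·ΔH°_rxn = 25.73 × -91.8 = -2362 kJ/min
Sensible, feed 73.1→25 °C: -721.69 kJ/min
Outlet flows (mol/min): A 72.54, B 25.73
Sensible, products 25→98.5 °C: 1061.2 kJ/min
Q = ΔH = -2022.5 kJ/min = -33.709 kW
Heat removed = 33.709 kW

Q_out = 33.7 kW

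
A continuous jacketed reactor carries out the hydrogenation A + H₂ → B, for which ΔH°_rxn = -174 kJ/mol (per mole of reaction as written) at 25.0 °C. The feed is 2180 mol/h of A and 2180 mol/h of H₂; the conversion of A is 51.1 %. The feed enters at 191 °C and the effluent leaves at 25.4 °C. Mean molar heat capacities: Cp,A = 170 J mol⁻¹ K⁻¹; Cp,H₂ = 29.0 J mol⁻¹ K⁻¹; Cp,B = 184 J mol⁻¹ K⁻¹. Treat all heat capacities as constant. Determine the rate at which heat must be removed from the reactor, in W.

Extent of reaction ξ = 0.511 × 2180 = 1114 mol/h
Reaction term: ξ·ΔH°_rxn = 1114 × -174 = -193830 kJ/h
Sensible, feed 191→25 °C: -72014 kJ/h
Outlet flows (mol/h): A 1066, H₂ 1066, B 1114
Sensible, products 25→25.4 °C: 166.84 kJ/h
Q = ΔH = -265680 kJ/h = -73.8 kW
Heat removed = 73800 W

Q_out = 73800 W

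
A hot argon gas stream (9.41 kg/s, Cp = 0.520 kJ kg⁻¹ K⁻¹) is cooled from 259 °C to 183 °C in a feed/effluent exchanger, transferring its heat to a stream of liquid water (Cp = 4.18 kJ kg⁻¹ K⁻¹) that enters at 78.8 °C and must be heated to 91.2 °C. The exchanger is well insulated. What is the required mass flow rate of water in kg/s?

Heat released by hot stream: Q = 9.41 × 0.520 × (259 − 183) = 371.88 kJ/s
Energy balance on cold side (adiabatic exchanger): Q = ṁ_c·Cp_c·(T_c,out − T_c,in)
ṁ_c = 371.88 / [4.18 × (91.2 − 78.8)] = 7.1748 kg/s

ṁ_c = 7.17 kg/s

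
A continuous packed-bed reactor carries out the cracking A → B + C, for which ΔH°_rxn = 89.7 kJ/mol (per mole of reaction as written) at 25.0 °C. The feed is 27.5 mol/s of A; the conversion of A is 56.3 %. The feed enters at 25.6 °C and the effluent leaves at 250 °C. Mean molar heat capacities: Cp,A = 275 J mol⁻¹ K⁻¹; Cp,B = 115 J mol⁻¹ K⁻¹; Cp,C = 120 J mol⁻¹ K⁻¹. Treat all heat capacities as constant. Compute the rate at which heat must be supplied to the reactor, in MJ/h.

Q_in = 10600 MJ/h

Extent of reaction ξ = 0.563 × 27.5 = 15.482 mol/s
Reaction term: ξ·ΔH°_rxn = 15.482 × 89.7 = 1388.8 kJ/s
Sensible, feed 25.6→25 °C: -4.5375 kJ/s
Outlet flows (mol/s): A 12.018, B 15.482, C 15.482
Sensible, products 25→250 °C: 1562.2 kJ/s
Q = ΔH = 2946.5 kJ/s = 2946.5 kW
Heat supplied = 10607 MJ/h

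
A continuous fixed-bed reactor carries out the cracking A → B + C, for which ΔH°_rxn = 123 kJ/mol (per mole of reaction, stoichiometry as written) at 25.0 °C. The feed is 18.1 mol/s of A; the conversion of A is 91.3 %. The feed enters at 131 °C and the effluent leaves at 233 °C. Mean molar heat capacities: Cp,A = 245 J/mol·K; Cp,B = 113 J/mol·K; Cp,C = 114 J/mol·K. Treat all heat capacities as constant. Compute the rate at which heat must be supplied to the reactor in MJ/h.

Extent of reaction ξ = 0.913 × 18.1 = 16.525 mol/s
Reaction term: ξ·ΔH°_rxn = 16.525 × 123 = 2032.6 kJ/s
Sensible, feed 131→25 °C: -470.06 kJ/s
Outlet flows (mol/s): A 1.5747, B 16.525, C 16.525
Sensible, products 25→233 °C: 860.51 kJ/s
Q = ΔH = 2423.1 kJ/s = 2423.1 kW
Heat supplied = 8723 MJ/h

Q_in = 8720 MJ/h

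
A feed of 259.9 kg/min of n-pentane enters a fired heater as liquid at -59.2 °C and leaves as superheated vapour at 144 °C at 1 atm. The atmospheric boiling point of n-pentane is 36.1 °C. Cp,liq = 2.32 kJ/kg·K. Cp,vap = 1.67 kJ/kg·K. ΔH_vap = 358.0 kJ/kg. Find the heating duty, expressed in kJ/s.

Q = 3290 kJ/s

liquid -59.2→36.1 °C: 221.1 kJ/kg
vaporisation at 36.1 °C: 358 kJ/kg
vapour 36.1→144 °C: 180.19 kJ/kg
Δh = 221.1 + 358 + 180.19 = 759.29 kJ/kg
Q = ṁ·Δh = 259.9 kg/min × 759.29 kJ/kg = 197340 kJ/min
|Q| = 3289 kW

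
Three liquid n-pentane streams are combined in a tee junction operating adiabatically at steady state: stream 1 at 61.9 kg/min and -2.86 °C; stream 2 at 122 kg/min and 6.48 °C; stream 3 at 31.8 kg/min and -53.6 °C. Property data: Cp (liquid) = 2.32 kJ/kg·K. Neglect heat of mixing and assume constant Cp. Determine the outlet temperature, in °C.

T_out = -5.06 °C

Adiabatic, steady state ⇒ Σ ṁᵢCp,ᵢ(T_out − Tᵢ) = 0
Σ ṁᵢCp,ᵢTᵢ = 61.9×2.32×-2.86 + 122×2.32×6.48 + 31.8×2.32×-53.6 = -2531
Σ ṁᵢCp,ᵢ = 61.9×2.32 + 122×2.32 + 31.8×2.32 = 500.42
T_out = -2531 / 500.42 = -5.0577 °C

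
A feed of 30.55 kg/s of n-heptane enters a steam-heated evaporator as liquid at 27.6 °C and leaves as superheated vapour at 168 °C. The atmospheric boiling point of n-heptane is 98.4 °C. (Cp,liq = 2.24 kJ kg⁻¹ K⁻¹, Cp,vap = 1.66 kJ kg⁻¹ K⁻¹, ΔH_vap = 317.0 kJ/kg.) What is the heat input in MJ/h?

Q = 65000 MJ/h

liquid 27.6→98.4 °C: 158.59 kJ/kg
vaporisation at 98.4 °C: 317 kJ/kg
vapour 98.4→168 °C: 115.54 kJ/kg
Δh = 158.59 + 317 + 115.54 = 591.13 kJ/kg
Q = ṁ·Δh = 30.55 kg/s × 591.13 kJ/kg = 18059 kJ/s
|Q| = 18059 kW = 65012 MJ/h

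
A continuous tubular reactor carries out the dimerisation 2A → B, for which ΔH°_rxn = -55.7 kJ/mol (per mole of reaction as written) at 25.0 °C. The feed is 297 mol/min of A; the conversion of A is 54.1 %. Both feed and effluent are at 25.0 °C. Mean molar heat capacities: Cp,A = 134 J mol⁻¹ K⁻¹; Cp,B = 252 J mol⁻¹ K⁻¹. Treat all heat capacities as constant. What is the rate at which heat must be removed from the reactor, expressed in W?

Q_out = 74600 W

Extent of reaction ξ = 0.541 × 297 / 2 = 80.339 mol/min
Reaction term: ξ·ΔH°_rxn = 80.339 × -55.7 = -4474.9 kJ/min
Q = ΔH = -4474.9 kJ/min = -74.581 kW
Heat removed = 74581 W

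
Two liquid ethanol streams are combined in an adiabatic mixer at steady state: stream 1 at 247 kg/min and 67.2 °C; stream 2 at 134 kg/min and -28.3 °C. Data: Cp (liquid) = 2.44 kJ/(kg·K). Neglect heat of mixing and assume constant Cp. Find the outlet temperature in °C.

T_out = 33.6 °C

No heat crosses the boundary, so H_out = H_in.
T_out = Σ ṁᵢCp,ᵢTᵢ / Σ ṁᵢCp,ᵢ
      = 31247 / 929.64 = 33.612 °C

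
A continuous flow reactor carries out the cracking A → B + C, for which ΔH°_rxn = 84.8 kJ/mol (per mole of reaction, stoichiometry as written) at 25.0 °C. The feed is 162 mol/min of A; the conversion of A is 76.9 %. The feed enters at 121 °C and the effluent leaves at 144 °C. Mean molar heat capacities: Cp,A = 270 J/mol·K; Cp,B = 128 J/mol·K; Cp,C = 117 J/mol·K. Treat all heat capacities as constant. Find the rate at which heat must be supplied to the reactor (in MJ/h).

Q_in = 672 MJ/h

Extent of reaction ξ = 0.769 × 162 = 124.58 mol/min
Reaction term: ξ·ΔH°_rxn = 124.58 × 84.8 = 10564 kJ/min
Sensible, feed 121→25 °C: -4199 kJ/min
Outlet flows (mol/min): A 37.422, B 124.58, C 124.58
Sensible, products 25→144 °C: 4834.4 kJ/min
Q = ΔH = 11200 kJ/min = 186.66 kW
Heat supplied = 671.98 MJ/h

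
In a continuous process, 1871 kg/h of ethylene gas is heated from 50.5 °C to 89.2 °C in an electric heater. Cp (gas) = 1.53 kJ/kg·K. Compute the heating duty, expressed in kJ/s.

Q = 30.8 kJ/s

Q = ṁ·Cp·ΔT = 1871 × 1.53 × (89.2 − 50.5) = 110780 kJ/h
Converting: 110780 / 3600 s = 30.773 kW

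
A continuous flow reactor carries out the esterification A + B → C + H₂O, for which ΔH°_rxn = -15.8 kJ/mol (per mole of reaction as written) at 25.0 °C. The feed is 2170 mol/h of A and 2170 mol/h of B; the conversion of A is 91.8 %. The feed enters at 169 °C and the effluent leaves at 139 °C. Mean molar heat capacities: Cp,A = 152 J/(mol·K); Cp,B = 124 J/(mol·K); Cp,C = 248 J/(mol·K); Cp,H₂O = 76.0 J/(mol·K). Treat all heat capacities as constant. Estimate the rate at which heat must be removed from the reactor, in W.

Q_out = 10700 W

Extent of reaction ξ = 0.918 × 2170 = 1992.1 mol/h
Reaction term: ξ·ΔH°_rxn = 1992.1 × -15.8 = -31475 kJ/h
Sensible, feed 169→25 °C: -86244 kJ/h
Outlet flows (mol/h): A 177.94, B 177.94, C 1992.1, H₂O 1992.1
Sensible, products 25→139 °C: 79177 kJ/h
Q = ΔH = -38542 kJ/h = -10.706 kW
Heat removed = 10706 W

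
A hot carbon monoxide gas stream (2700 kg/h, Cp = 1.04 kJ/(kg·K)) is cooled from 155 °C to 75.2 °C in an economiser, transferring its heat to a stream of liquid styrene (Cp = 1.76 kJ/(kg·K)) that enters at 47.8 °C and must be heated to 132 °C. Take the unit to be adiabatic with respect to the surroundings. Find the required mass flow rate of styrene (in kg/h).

Heat released by hot stream: Q = 2700 × 1.04 × (155 − 75.2) = 224080 kJ/h
Energy balance on cold side (adiabatic exchanger): Q = ṁ_c·Cp_c·(T_c,out − T_c,in)
ṁ_c = 224080 / [1.76 × (132 − 47.8)] = 1512.1 kg/h

ṁ_c = 1510 kg/h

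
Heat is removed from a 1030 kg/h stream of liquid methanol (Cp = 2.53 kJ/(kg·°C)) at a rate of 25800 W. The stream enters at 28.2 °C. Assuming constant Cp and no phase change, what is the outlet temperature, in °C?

Q = 25800 W = 92880 kJ/h
ΔT = Q/(ṁ·Cp) = 92880/(1030×2.53) = 35.642 K
T_out = 28.2 − 35.642 = -7.4422 °C

T_out = -7.44 °C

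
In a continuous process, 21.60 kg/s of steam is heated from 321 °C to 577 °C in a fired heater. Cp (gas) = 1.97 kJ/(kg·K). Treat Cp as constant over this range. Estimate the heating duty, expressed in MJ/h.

Q = ṁ·Cp·ΔT = 21.60 × 1.97 × (577 − 321) = 10893 kJ/s
Heating duty = 39216 MJ/h

Q = 39200 MJ/h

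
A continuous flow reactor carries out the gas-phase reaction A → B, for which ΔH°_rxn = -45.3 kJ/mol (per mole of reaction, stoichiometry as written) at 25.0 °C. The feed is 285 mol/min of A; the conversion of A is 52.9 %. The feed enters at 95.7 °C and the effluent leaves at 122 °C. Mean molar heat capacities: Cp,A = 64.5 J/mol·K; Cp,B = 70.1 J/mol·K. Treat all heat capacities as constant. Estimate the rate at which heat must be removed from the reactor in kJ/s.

Extent of reaction ξ = 0.529 × 285 = 150.77 mol/min
Reaction term: ξ·ΔH°_rxn = 150.77 × -45.3 = -6829.7 kJ/min
Sensible, feed 95.7→25 °C: -1299.6 kJ/min
Outlet flows (mol/min): A 134.23, B 150.77
Sensible, products 25→122 °C: 1865 kJ/min
Q = ΔH = -6264.3 kJ/min = -104.4 kW
Heat removed = 104.4 kJ/s

Q_out = 104 kJ/s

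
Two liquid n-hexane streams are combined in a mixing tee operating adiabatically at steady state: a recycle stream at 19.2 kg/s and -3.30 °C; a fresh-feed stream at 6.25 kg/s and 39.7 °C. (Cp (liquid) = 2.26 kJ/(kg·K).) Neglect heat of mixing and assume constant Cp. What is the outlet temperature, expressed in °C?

T_out = 7.26 °C

Adiabatic, steady state ⇒ Σ ṁᵢCp,ᵢ(T_out − Tᵢ) = 0
T_out = Σ ṁᵢCp,ᵢTᵢ / Σ ṁᵢCp,ᵢ
      = 417.57 / 57.517 = 7.2599 °C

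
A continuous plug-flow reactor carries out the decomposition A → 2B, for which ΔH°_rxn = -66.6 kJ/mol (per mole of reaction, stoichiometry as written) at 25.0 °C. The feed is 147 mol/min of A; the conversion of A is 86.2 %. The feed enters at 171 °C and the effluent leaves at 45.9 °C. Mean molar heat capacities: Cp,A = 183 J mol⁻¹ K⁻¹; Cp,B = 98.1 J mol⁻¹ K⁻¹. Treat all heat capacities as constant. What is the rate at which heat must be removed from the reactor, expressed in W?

Extent of reaction ξ = 0.862 × 147 = 126.71 mol/min
Reaction term: ξ·ΔH°_rxn = 126.71 × -66.6 = -8439.2 kJ/min
Sensible, feed 171→25 °C: -3927.5 kJ/min
Outlet flows (mol/min): A 20.286, B 253.43
Sensible, products 25→45.9 °C: 597.19 kJ/min
Q = ΔH = -11770 kJ/min = -196.16 kW
Heat removed = 196160 W

Q_out = 196000 W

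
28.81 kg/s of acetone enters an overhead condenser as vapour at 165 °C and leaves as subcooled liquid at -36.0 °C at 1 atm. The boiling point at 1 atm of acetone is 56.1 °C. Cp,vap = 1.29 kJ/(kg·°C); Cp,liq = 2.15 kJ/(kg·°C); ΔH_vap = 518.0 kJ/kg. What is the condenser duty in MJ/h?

Q_c = 88800 MJ/h

vapour 165→56.1 °C: -140.48 kJ/kg
condensation at 56.1 °C: -518 kJ/kg
liquid 56.1→-36.0 °C: -198.01 kJ/kg
Δh = -140.48 + -518 + -198.01 = -856.5 kJ/kg
Q = ṁ·Δh = 28.81 kg/s × -856.5 kJ/kg = -24676 kJ/s
|Q| = 24676 kW = 88832 MJ/h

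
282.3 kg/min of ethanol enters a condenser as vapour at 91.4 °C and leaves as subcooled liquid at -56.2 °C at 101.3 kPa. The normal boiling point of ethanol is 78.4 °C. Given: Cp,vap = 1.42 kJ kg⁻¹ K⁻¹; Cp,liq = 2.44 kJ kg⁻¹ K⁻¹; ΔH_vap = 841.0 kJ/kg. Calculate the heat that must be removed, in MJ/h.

Q_c = 20100 MJ/h

vapour 91.4→78.4 °C: -18.46 kJ/kg
condensation at 78.4 °C: -841 kJ/kg
liquid 78.4→-56.2 °C: -328.42 kJ/kg
Δh = -18.46 + -841 + -328.42 = -1187.9 kJ/kg
Q = ṁ·Δh = 282.3 kg/min × -1187.9 kJ/kg = -335340 kJ/min
|Q| = 5589 kW = 20120 MJ/h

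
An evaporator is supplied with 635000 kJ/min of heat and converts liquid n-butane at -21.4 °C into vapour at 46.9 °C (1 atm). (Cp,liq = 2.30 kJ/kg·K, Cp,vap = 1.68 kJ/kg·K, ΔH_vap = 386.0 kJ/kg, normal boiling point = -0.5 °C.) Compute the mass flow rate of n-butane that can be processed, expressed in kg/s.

ṁ = 20.6 kg/s

Δh = 2.30×(-0.5−-21.4) + 386.0 + 1.68×(46.9−-0.5) = 513.7 kJ/kg
Q = 635000 kJ/min = 10583 kJ/s = 10583 kJ/s
ṁ = Q/Δh = 10583 / 513.7 = 20.602 kg/s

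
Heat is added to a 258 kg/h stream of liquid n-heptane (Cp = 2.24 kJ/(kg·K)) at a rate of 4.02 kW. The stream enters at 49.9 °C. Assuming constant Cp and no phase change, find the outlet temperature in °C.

T_out = 74.9 °C

Q = 4.02 kW = 14472 kJ/h
ΔT = Q/(ṁ·Cp) = 14472/(258×2.24) = 25.042 K
T_out = 49.9 + 25.042 = 74.942 °C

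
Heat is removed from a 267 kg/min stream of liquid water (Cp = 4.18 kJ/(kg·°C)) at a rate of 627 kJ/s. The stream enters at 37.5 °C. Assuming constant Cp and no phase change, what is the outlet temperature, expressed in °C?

T_out = 3.79 °C

Q = 627 kJ/s = 37620 kJ/min
ΔT = Q/(ṁ·Cp) = 37620/(267×4.18) = 33.708 K
T_out = 37.5 − 33.708 = 3.7921 °C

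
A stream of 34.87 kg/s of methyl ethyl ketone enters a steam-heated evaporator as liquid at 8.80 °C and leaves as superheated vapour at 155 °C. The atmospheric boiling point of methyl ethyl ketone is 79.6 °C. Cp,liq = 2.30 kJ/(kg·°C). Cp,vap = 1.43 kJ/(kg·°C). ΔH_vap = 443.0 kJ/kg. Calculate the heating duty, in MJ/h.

Q = 89600 MJ/h

liquid 8.80→79.6 °C: 162.84 kJ/kg
vaporisation at 79.6 °C: 443 kJ/kg
vapour 79.6→155 °C: 107.82 kJ/kg
Δh = 162.84 + 443 + 107.82 = 713.66 kJ/kg
Q = ṁ·Δh = 34.87 kg/s × 713.66 kJ/kg = 24885 kJ/s
|Q| = 24885 kW = 89587 MJ/h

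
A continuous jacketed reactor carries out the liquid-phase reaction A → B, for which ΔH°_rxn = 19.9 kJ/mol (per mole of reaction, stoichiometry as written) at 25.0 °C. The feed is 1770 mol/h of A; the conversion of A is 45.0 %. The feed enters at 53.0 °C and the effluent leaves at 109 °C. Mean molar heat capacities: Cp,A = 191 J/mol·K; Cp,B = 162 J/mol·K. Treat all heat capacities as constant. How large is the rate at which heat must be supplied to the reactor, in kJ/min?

Extent of reaction ξ = 0.450 × 1770 = 796.5 mol/h
Reaction term: ξ·ΔH°_rxn = 796.5 × 19.9 = 15850 kJ/h
Sensible, feed 53.0→25 °C: -9466 kJ/h
Outlet flows (mol/h): A 973.5, B 796.5
Sensible, products 25→109 °C: 26458 kJ/h
Q = ΔH = 32842 kJ/h = 9.1228 kW
Heat supplied = 547.37 kJ/min

Q_in = 547 kJ/min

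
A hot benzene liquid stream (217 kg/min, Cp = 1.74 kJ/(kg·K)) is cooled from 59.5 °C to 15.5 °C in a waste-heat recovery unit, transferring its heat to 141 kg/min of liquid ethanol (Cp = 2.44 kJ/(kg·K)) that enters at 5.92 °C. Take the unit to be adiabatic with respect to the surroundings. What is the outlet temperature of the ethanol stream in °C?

T_c,out = 54.2 °C

Heat released by hot stream: Q = 217 × 1.74 × (59.5 − 15.5) = 16614 kJ/min
Energy balance on cold side (adiabatic exchanger): Q = ṁ_c·Cp_c·(T_c,out − T_c,in)
T_c,out = 5.92 + 16614/(141 × 2.44) = 54.21 °C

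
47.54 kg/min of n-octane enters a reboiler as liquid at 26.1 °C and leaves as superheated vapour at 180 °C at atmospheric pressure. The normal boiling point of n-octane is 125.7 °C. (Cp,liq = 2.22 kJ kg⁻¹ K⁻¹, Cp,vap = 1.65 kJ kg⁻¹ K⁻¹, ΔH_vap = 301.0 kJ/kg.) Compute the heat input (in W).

liquid 26.1→125.7 °C: 221.11 kJ/kg
vaporisation at 125.7 °C: 301 kJ/kg
vapour 125.7→180 °C: 89.595 kJ/kg
Δh = 221.11 + 301 + 89.595 = 611.71 kJ/kg
Q = ṁ·Δh = 47.54 kg/min × 611.71 kJ/kg = 29081 kJ/min
|Q| = 484.68 kW = 484680 W

Q = 485000 W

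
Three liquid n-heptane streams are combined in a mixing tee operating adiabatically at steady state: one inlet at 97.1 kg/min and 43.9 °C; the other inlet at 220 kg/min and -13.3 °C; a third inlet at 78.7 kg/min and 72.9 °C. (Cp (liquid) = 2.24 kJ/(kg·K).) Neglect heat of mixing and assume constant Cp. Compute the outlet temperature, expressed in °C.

T_out = 17.9 °C

Energy balance with Q = 0: Σ ṁᵢCp,ᵢ(T_out − Tᵢ) = 0
T_out = Σ ṁᵢCp,ᵢTᵢ / Σ ṁᵢCp,ᵢ
      = 15846 / 886.59 = 17.872 °C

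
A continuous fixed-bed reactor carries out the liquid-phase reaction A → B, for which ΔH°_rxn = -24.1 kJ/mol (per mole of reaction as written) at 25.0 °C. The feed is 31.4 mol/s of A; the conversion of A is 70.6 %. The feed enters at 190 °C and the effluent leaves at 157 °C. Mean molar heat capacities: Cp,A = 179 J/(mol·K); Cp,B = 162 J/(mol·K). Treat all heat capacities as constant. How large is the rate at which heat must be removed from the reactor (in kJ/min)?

Extent of reaction ξ = 0.706 × 31.4 = 22.168 mol/s
Reaction term: ξ·ΔH°_rxn = 22.168 × -24.1 = -534.26 kJ/s
Sensible, feed 190→25 °C: -927.4 kJ/s
Outlet flows (mol/s): A 9.2316, B 22.168
Sensible, products 25→157 °C: 692.17 kJ/s
Q = ΔH = -769.48 kJ/s = -769.48 kW
Heat removed = 46169 kJ/min

Q_out = 46200 kJ/min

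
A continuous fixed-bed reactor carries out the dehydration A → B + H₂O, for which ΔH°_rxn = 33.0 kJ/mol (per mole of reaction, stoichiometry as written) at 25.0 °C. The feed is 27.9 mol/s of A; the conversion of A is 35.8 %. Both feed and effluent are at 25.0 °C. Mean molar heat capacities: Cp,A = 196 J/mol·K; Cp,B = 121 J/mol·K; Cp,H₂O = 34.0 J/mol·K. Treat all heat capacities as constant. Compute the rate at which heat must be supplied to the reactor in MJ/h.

Q_in = 1190 MJ/h

Extent of reaction ξ = 0.358 × 27.9 = 9.9882 mol/s
Reaction term: ξ·ΔH°_rxn = 9.9882 × 33.0 = 329.61 kJ/s
Q = ΔH = 329.61 kJ/s = 329.61 kW
Heat supplied = 1186.6 MJ/h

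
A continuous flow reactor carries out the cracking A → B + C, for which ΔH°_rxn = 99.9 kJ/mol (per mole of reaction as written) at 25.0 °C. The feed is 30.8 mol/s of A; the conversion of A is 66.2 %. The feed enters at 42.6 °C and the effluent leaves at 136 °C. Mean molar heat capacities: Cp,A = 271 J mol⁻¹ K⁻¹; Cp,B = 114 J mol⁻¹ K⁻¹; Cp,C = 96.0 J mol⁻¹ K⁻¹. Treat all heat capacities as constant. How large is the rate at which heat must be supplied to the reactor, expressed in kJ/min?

Extent of reaction ξ = 0.662 × 30.8 = 20.39 mol/s
Reaction term: ξ·ΔH°_rxn = 20.39 × 99.9 = 2036.9 kJ/s
Sensible, feed 42.6→25 °C: -146.9 kJ/s
Outlet flows (mol/s): A 10.41, B 20.39, C 20.39
Sensible, products 25→136 °C: 788.44 kJ/s
Q = ΔH = 2678.5 kJ/s = 2678.5 kW
Heat supplied = 160710 kJ/min

Q_in = 161000 kJ/min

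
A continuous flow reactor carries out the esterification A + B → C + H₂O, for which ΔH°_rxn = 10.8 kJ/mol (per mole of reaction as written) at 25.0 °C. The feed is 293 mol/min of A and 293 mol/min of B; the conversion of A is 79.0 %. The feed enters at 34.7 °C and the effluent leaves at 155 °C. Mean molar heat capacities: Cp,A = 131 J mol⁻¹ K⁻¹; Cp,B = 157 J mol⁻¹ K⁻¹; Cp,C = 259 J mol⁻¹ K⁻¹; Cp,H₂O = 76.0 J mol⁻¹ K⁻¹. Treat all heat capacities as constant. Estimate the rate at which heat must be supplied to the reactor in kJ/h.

Q_in = 844000 kJ/h

Extent of reaction ξ = 0.790 × 293 = 231.47 mol/min
Reaction term: ξ·ΔH°_rxn = 231.47 × 10.8 = 2499.9 kJ/min
Sensible, feed 34.7→25 °C: -818.52 kJ/min
Outlet flows (mol/min): A 61.53, B 61.53, C 231.47, H₂O 231.47
Sensible, products 25→155 °C: 12384 kJ/min
Q = ΔH = 14066 kJ/min = 234.43 kW
Heat supplied = 843930 kJ/h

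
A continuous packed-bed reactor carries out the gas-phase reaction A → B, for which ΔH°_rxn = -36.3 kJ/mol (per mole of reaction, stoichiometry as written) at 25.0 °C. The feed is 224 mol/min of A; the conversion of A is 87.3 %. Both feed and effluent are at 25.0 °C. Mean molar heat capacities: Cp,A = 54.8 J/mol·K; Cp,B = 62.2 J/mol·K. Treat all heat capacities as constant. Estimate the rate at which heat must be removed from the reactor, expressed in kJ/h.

Q_out = 426000 kJ/h

Extent of reaction ξ = 0.873 × 224 = 195.55 mol/min
Reaction term: ξ·ΔH°_rxn = 195.55 × -36.3 = -7098.5 kJ/min
Q = ΔH = -7098.5 kJ/min = -118.31 kW
Heat removed = 425910 kJ/h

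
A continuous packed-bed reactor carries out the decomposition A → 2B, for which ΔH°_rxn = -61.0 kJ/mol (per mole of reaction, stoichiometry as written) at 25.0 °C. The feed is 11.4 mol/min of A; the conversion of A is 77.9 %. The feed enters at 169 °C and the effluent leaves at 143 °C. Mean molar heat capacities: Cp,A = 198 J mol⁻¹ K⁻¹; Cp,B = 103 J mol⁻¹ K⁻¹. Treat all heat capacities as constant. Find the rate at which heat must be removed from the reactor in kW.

Q_out = 9.87 kW

Extent of reaction ξ = 0.779 × 11.4 = 8.8806 mol/min
Reaction term: ξ·ΔH°_rxn = 8.8806 × -61.0 = -541.72 kJ/min
Sensible, feed 169→25 °C: -325.04 kJ/min
Outlet flows (mol/min): A 2.5194, B 17.761
Sensible, products 25→143 °C: 274.73 kJ/min
Q = ΔH = -592.02 kJ/min = -9.867 kW
Heat removed = 9.867 kW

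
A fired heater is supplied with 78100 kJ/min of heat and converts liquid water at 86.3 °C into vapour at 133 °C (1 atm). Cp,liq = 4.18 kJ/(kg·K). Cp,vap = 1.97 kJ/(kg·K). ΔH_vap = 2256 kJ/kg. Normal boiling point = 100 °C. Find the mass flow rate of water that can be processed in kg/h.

Δh = 4.18×(100−86.3) + 2256 + 1.97×(133−100) = 2378.3 kJ/kg
Q = 78100 kJ/min = 1301.7 kJ/s = 4.686e+06 kJ/h
ṁ = Q/Δh = 4.686e+06 / 2378.3 = 1970.3 kg/h

ṁ = 1970 kg/h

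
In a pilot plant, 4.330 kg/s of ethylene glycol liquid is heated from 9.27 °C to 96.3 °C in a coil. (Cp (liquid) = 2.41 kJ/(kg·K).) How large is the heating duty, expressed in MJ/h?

Q = ṁ·Cp·ΔT = 4.330 × 2.41 × (96.3 − 9.27) = 908.18 kJ/s
Heating duty = 3269.5 MJ/h

Q = 3270 MJ/h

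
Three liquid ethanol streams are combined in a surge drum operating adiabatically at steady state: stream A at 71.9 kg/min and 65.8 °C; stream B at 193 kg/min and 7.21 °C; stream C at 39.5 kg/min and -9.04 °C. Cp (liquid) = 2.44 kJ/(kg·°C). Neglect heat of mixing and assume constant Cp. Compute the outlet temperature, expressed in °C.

Adiabatic, steady state ⇒ Σ ṁᵢCp,ᵢ(T_out − Tᵢ) = 0
Σ ṁᵢCp,ᵢTᵢ = 71.9×2.44×65.8 + 193×2.44×7.21 + 39.5×2.44×-9.04 = 14068
Σ ṁᵢCp,ᵢ = 71.9×2.44 + 193×2.44 + 39.5×2.44 = 742.74
T_out = 14068 / 742.74 = 18.94 °C

T_out = 18.9 °C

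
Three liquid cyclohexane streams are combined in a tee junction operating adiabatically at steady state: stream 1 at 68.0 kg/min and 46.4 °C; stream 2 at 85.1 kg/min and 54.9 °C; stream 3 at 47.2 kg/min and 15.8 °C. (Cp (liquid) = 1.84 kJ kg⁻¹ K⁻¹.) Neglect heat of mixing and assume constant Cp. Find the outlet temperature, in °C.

T_out = 42.8 °C

Adiabatic, steady state ⇒ Σ ṁᵢCp,ᵢ(T_out − Tᵢ) = 0
Σ ṁᵢCp,ᵢTᵢ = 68.0×1.84×46.4 + 85.1×1.84×54.9 + 47.2×1.84×15.8 = 15774
Σ ṁᵢCp,ᵢ = 68.0×1.84 + 85.1×1.84 + 47.2×1.84 = 368.55
T_out = 15774 / 368.55 = 42.801 °C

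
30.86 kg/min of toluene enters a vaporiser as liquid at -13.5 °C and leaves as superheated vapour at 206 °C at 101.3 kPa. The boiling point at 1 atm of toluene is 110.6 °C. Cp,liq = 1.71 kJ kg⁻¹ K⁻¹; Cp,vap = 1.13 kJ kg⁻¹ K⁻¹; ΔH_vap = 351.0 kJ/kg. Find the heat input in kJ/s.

Q = 345 kJ/s

liquid -13.5→110.6 °C: 212.21 kJ/kg
vaporisation at 110.6 °C: 351 kJ/kg
vapour 110.6→206 °C: 107.8 kJ/kg
Δh = 212.21 + 351 + 107.8 = 671.01 kJ/kg
Q = ṁ·Δh = 30.86 kg/min × 671.01 kJ/kg = 20707 kJ/min
|Q| = 345.12 kW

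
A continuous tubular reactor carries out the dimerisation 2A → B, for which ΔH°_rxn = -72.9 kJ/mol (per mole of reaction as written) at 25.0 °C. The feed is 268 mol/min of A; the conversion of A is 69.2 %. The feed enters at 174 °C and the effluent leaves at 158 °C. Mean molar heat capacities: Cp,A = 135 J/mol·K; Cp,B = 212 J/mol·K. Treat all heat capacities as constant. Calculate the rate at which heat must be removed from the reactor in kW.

Q_out = 134 kW

Extent of reaction ξ = 0.692 × 268 / 2 = 92.728 mol/min
Reaction term: ξ·ΔH°_rxn = 92.728 × -72.9 = -6759.9 kJ/min
Sensible, feed 174→25 °C: -5390.8 kJ/min
Outlet flows (mol/min): A 82.544, B 92.728
Sensible, products 25→158 °C: 4096.6 kJ/min
Q = ΔH = -8054.1 kJ/min = -134.23 kW
Heat removed = 134.23 kW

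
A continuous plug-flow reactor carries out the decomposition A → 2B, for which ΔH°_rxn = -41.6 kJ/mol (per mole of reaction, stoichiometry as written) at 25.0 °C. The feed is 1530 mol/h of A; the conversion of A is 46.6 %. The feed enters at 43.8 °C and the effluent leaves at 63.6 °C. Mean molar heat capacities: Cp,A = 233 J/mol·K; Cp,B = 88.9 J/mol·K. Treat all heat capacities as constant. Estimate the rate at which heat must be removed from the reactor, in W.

Q_out = 6700 W

Extent of reaction ξ = 0.466 × 1530 = 712.98 mol/h
Reaction term: ξ·ΔH°_rxn = 712.98 × -41.6 = -29660 kJ/h
Sensible, feed 43.8→25 °C: -6702 kJ/h
Outlet flows (mol/h): A 817.02, B 1426
Sensible, products 25→63.6 °C: 12241 kJ/h
Q = ΔH = -24121 kJ/h = -6.7002 kW
Heat removed = 6700.2 W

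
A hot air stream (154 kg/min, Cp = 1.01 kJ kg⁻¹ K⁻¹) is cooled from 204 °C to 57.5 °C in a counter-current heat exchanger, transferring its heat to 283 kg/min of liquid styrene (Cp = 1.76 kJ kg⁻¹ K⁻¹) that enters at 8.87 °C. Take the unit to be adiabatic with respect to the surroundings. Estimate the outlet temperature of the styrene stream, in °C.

T_c,out = 54.6 °C

Heat released by hot stream: Q = 154 × 1.01 × (204 − 57.5) = 22787 kJ/min
Energy balance on cold side (adiabatic exchanger): Q = ṁ_c·Cp_c·(T_c,out − T_c,in)
T_c,out = 8.87 + 22787/(283 × 1.76) = 54.619 °C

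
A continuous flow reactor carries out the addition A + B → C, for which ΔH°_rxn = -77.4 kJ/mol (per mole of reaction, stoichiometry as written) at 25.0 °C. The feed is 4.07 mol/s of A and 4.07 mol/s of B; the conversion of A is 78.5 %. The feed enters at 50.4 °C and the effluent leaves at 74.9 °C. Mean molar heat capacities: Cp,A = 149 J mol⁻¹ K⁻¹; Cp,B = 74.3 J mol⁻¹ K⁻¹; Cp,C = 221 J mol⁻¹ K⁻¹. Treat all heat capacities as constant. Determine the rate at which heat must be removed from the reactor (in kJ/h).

Q_out = 811000 kJ/h

Extent of reaction ξ = 0.785 × 4.07 = 3.195 mol/s
Reaction term: ξ·ΔH°_rxn = 3.195 × -77.4 = -247.29 kJ/s
Sensible, feed 50.4→25 °C: -23.084 kJ/s
Outlet flows (mol/s): A 0.87505, B 0.87505, C 3.195
Sensible, products 25→74.9 °C: 44.984 kJ/s
Q = ΔH = -225.39 kJ/s = -225.39 kW
Heat removed = 811400 kJ/h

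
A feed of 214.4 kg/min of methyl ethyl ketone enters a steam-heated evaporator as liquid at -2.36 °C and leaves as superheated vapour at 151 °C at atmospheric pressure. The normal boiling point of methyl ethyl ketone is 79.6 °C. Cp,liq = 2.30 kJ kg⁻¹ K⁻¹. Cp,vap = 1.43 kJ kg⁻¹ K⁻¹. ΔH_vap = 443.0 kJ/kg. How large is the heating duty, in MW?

liquid -2.36→79.6 °C: 188.51 kJ/kg
vaporisation at 79.6 °C: 443 kJ/kg
vapour 79.6→151 °C: 102.1 kJ/kg
Δh = 188.51 + 443 + 102.1 = 733.61 kJ/kg
Q = ṁ·Δh = 214.4 kg/min × 733.61 kJ/kg = 157290 kJ/min
|Q| = 2621.4 kW = 2.6214 MW

Q = 2.62 MW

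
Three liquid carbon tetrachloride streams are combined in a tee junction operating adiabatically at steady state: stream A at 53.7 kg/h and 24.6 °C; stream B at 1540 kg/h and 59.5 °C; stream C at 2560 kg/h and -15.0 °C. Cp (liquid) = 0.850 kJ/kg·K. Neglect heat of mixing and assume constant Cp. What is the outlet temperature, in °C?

No heat crosses the boundary, so H_out = H_in.
T_out = Σ ṁᵢCp,ᵢTᵢ / Σ ṁᵢCp,ᵢ
      = 46368 / 3530.6 = 13.133 °C

T_out = 13.1 °C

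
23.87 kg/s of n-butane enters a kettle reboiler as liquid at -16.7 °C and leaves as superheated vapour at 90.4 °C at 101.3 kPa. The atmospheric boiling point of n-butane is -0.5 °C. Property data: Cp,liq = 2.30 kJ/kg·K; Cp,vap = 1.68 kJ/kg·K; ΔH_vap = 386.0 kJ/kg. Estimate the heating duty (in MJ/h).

Q = 49500 MJ/h

liquid -16.7→-0.5 °C: 37.26 kJ/kg
vaporisation at -0.5 °C: 386 kJ/kg
vapour -0.5→90.4 °C: 152.71 kJ/kg
Δh = 37.26 + 386 + 152.71 = 575.97 kJ/kg
Q = ṁ·Δh = 23.87 kg/s × 575.97 kJ/kg = 13748 kJ/s
|Q| = 13748 kW = 49494 MJ/h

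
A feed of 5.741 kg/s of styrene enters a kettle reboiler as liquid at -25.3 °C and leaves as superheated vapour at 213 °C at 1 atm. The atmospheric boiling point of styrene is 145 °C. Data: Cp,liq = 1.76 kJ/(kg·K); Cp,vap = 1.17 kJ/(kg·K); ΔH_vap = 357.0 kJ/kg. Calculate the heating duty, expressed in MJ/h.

liquid -25.3→145 °C: 299.73 kJ/kg
vaporisation at 145 °C: 357 kJ/kg
vapour 145→213 °C: 79.56 kJ/kg
Δh = 299.73 + 357 + 79.56 = 736.29 kJ/kg
Q = ṁ·Δh = 5.741 kg/s × 736.29 kJ/kg = 4227 kJ/s
|Q| = 4227 kW = 15217 MJ/h

Q = 15200 MJ/h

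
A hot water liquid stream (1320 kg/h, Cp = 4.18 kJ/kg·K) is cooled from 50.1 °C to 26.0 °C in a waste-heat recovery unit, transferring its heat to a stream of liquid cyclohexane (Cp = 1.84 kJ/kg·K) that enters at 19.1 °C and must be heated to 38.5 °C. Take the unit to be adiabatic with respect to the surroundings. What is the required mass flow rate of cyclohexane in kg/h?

Heat released by hot stream: Q = 1320 × 4.18 × (50.1 − 26.0) = 132970 kJ/h
Energy balance on cold side (adiabatic exchanger): Q = ṁ_c·Cp_c·(T_c,out − T_c,in)
ṁ_c = 132970 / [1.84 × (38.5 − 19.1)] = 3725.2 kg/h

ṁ_c = 3730 kg/h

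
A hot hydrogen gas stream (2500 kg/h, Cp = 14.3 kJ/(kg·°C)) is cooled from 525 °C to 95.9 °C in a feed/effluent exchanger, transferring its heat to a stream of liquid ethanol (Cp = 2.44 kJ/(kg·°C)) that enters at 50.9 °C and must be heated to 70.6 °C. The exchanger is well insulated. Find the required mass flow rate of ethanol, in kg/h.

ṁ_c = 319000 kg/h

Heat released by hot stream: Q = 2500 × 14.3 × (525 − 95.9) = 1.534e+07 kJ/h
Energy balance on cold side (adiabatic exchanger): Q = ṁ_c·Cp_c·(T_c,out − T_c,in)
ṁ_c = 1.534e+07 / [2.44 × (70.6 − 50.9)] = 319140 kg/h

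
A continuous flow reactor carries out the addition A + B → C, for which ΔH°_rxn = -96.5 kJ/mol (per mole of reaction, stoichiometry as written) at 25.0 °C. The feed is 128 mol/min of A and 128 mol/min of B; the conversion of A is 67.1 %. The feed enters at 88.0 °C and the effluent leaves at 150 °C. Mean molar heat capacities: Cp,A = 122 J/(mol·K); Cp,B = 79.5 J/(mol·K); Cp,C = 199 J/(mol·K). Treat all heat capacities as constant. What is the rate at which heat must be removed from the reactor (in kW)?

Q_out = 112 kW

Extent of reaction ξ = 0.671 × 128 = 85.888 mol/min
Reaction term: ξ·ΔH°_rxn = 85.888 × -96.5 = -8288.2 kJ/min
Sensible, feed 88.0→25 °C: -1624.9 kJ/min
Outlet flows (mol/min): A 42.112, B 42.112, C 85.888
Sensible, products 25→150 °C: 3197.2 kJ/min
Q = ΔH = -6715.9 kJ/min = -111.93 kW
Heat removed = 111.93 kW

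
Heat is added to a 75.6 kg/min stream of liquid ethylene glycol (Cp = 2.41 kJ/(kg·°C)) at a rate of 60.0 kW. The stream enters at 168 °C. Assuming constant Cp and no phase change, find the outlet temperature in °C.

T_out = 188 °C

Q = 60.0 kW = 3600 kJ/min
ΔT = Q/(ṁ·Cp) = 3600/(75.6×2.41) = 19.759 K
T_out = 168 + 19.759 = 187.76 °C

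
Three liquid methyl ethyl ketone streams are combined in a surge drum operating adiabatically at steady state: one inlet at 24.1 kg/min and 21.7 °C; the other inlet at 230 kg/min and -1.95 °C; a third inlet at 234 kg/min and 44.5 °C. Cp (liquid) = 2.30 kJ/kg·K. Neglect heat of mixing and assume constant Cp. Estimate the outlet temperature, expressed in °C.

T_out = 21.5 °C

Energy balance with Q = 0: Σ ṁᵢCp,ᵢ(T_out − Tᵢ) = 0
T_out = Σ ṁᵢCp,ᵢTᵢ / Σ ṁᵢCp,ᵢ
      = 24121 / 1122.6 = 21.486 °C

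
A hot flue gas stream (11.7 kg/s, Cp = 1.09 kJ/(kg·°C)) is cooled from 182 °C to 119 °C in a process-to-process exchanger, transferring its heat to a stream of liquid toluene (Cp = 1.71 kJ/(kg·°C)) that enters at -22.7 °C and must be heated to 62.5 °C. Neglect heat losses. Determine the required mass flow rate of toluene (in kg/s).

Heat released by hot stream: Q = 11.7 × 1.09 × (182 − 119) = 803.44 kJ/s
Energy balance on cold side (adiabatic exchanger): Q = ṁ_c·Cp_c·(T_c,out − T_c,in)
ṁ_c = 803.44 / [1.71 × (62.5 − -22.7)] = 5.5146 kg/s

ṁ_c = 5.51 kg/s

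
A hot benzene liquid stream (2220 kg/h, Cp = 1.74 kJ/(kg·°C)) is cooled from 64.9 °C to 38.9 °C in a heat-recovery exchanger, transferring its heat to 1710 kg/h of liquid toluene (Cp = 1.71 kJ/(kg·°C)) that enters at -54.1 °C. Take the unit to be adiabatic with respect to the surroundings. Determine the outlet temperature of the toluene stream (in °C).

Heat released by hot stream: Q = 2220 × 1.74 × (64.9 − 38.9) = 100430 kJ/h
Energy balance on cold side (adiabatic exchanger): Q = ṁ_c·Cp_c·(T_c,out − T_c,in)
T_c,out = -54.1 + 100430/(1710 × 1.71) = -19.753 °C

T_c,out = -19.8 °C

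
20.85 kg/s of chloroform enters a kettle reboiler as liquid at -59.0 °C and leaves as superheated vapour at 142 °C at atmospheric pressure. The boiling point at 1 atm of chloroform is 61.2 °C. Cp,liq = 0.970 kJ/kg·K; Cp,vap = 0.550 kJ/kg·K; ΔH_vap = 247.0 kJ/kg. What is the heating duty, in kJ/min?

liquid -59.0→61.2 °C: 116.59 kJ/kg
vaporisation at 61.2 °C: 247 kJ/kg
vapour 61.2→142 °C: 44.44 kJ/kg
Δh = 116.59 + 247 + 44.44 = 408.03 kJ/kg
Q = ṁ·Δh = 20.85 kg/s × 408.03 kJ/kg = 8507.5 kJ/s
|Q| = 8507.5 kW = 510450 kJ/min

Q = 510000 kJ/min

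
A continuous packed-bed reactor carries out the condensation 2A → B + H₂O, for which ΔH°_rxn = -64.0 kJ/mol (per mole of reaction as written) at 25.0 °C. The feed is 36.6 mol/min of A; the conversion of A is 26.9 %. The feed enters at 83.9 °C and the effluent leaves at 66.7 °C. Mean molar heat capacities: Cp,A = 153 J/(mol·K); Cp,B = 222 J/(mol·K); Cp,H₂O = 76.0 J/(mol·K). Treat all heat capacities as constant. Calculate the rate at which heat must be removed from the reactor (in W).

Extent of reaction ξ = 0.269 × 36.6 / 2 = 4.9227 mol/min
Reaction term: ξ·ΔH°_rxn = 4.9227 × -64.0 = -315.05 kJ/min
Sensible, feed 83.9→25 °C: -329.83 kJ/min
Outlet flows (mol/min): A 26.755, B 4.9227, H₂O 4.9227
Sensible, products 25→66.7 °C: 231.87 kJ/min
Q = ΔH = -413.01 kJ/min = -6.8835 kW
Heat removed = 6883.5 W

Q_out = 6880 W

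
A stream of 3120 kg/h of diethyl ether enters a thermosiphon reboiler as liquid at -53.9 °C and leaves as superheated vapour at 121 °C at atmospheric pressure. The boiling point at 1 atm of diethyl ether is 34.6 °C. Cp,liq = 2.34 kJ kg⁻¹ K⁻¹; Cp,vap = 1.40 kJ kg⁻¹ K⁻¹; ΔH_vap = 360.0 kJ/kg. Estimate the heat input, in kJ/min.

liquid -53.9→34.6 °C: 207.09 kJ/kg
vaporisation at 34.6 °C: 360 kJ/kg
vapour 34.6→121 °C: 120.96 kJ/kg
Δh = 207.09 + 360 + 120.96 = 688.05 kJ/kg
Q = ṁ·Δh = 3120 kg/h × 688.05 kJ/kg = 2.1467e+06 kJ/h
|Q| = 596.31 kW = 35779 kJ/min

Q = 35800 kJ/min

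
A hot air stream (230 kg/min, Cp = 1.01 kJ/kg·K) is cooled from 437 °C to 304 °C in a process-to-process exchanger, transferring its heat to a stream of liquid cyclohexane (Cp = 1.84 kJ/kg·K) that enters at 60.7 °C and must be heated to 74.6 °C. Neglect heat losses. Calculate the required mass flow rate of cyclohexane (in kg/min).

Heat released by hot stream: Q = 230 × 1.01 × (437 − 304) = 30896 kJ/min
Energy balance on cold side (adiabatic exchanger): Q = ṁ_c·Cp_c·(T_c,out − T_c,in)
ṁ_c = 30896 / [1.84 × (74.6 − 60.7)] = 1208 kg/min

ṁ_c = 1210 kg/min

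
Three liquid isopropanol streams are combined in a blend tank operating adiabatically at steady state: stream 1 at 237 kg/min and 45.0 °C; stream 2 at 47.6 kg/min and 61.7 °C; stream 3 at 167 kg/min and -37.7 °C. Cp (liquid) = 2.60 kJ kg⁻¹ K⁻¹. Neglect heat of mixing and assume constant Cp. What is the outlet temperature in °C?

T_out = 16.2 °C

Energy balance with Q = 0: Σ ṁᵢCp,ᵢ(T_out − Tᵢ) = 0
Σ ṁᵢCp,ᵢTᵢ = 237×2.60×45.0 + 47.6×2.60×61.7 + 167×2.60×-37.7 = 18996
Σ ṁᵢCp,ᵢ = 237×2.60 + 47.6×2.60 + 167×2.60 = 1174.2
T_out = 18996 / 1174.2 = 16.178 °C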